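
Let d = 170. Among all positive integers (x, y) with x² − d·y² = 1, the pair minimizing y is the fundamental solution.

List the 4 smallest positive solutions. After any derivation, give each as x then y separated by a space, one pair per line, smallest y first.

339 26
229841 17628
155831859 11951758
105653770561 8103274296

√170 = [13; 26, …], period ℓ=1 (odd) → k=1
i=0: a=13 ⇒ p=13, q=1
i=1: a=26 ⇒ p=339, q=26
→ (339, 26).  Check: 339²=114921, 170·26²=114920, difference 1.
k=2:  x_2 = 339·339+170·26·26 = 229841,  y_2 = 339·26+26·339 = 17628
k=3:  x_3 = 339·229841+170·26·17628 = 155831859,  y_3 = 339·17628+26·229841 = 11951758
k=4:  x_4 = 339·155831859+170·26·11951758 = 105653770561,  y_4 = 339·11951758+26·155831859 = 8103274296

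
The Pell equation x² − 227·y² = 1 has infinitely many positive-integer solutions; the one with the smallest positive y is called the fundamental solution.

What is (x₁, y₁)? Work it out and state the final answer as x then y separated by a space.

√227 → a₀=15, period (15,30); ℓ=2 even so k=1
k=0  a_k=15  p_k/q_k = 15/1
k=1  a_k=15  p_k/q_k = 226/15
→ (226, 15).  Check: 226²=51076, 227·15²=51075, difference 1.

226 15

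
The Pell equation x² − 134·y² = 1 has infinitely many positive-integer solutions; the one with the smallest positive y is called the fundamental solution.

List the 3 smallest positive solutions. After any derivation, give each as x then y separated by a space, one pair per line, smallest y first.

145925 12606
42588211249 3679061100
12429369452874725 1073733982022394

[11; 1,1,2,1,3,…,1,1,22] for √134; ℓ=14 ⇒ convergent index 13
i=0: a=11 ⇒ p=11, q=1
i=1: a=1 ⇒ p=12, q=1
i=2: a=1 ⇒ p=23, q=2
i=3: a=2 ⇒ p=58, q=5
i=4: a=1 ⇒ p=81, q=7
i=5: a=3 ⇒ p=301, q=26
i=6: a=1 ⇒ p=382, q=33
i=7: a=10 ⇒ p=4121, q=356
i=8: a=1 ⇒ p=4503, q=389
…
i=11: a=2 ⇒ p=61896, q=5347
i=12: a=1 ⇒ p=84029, q=7259
i=13: a=1 ⇒ p=145925, q=12606
→ (145925, 12606).  Check: 145925²=21294105625, 134·12606²=21294105624, difference 1.
n=2: (145925,12606)∘(145925,12606) = (145925·145925+134·12606·12606, 145925·12606+12606·145925) = (42588211249,3679061100)
n=3: (42588211249,3679061100)∘(145925,12606) = (145925·42588211249+134·12606·3679061100, 145925·3679061100+12606·42588211249) = (12429369452874725,1073733982022394)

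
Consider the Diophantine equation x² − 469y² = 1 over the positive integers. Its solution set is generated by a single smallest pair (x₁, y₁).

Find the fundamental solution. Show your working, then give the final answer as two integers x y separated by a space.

d=469: √d = [21; 1,1,1,10,6,10,1,1,1,42] (ℓ=10, even), read p_9/q_9
i=0: a=21 ⇒ p=21, q=1
i=1: a=1 ⇒ p=22, q=1
i=2: a=1 ⇒ p=43, q=2
…
i=8: a=1 ⇒ p=90069, q=4159
i=9: a=1 ⇒ p=137215, q=6336
→ (137215, 6336).  Check: 137215²=18827956225, 469·6336²=18827956224, difference 1.

137215 6336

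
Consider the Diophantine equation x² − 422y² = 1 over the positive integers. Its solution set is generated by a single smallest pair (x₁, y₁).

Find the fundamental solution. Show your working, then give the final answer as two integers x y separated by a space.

7022501 341850

[20; 1,1,5,2,1,…,1,1,40] for √422; ℓ=14 ⇒ convergent index 13
step 0: (20, 1)  from 20·(1,0) + (0,1)
step 1: (21, 1)  from 1·(20,1) + (1,0)
step 2: (41, 2)  from 1·(21,1) + (20,1)
step 3: (226, 11)  from 5·(41,2) + (21,1)
…
step 8: (163807, 7974)  from 3·(53719,2615) + (2650,129)
step 9: (217526, 10589)  from 1·(163807,7974) + (53719,2615)
…
step 11: (3211821, 156349)  from 5·(598859,29152) + (217526,10589)
step 12: (3810680, 185501)  from 1·(3211821,156349) + (598859,29152)
step 13: (7022501, 341850)  from 1·(3810680,185501) + (3211821,156349)
fundamental: x₁=7022501, y₁=341850  (since 49315520295001 − 422·116861422500 = 1)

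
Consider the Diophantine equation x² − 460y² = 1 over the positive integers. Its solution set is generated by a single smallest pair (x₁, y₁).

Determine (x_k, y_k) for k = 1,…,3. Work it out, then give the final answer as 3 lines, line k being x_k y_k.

2535751 118230
12860066268001 599603681460
65219851798297071751 3040891269731634690

√460 → a₀=21, period (2,4,3,1,2,10,2,1,3,4,2,42); ℓ=12 even so k=11
a_0=21:  p_0=21·1+0=21,  q_0=21·0+1=1
…
a_2=4:  p_2=4·43+21=193,  q_2=4·2+1=9
a_3=3:  p_3=3·193+43=622,  q_3=3·9+2=29
a_4=1:  p_4=1·622+193=815,  q_4=1·29+9=38
a_5=2:  p_5=2·815+622=2252,  q_5=2·38+29=105
a_6=10:  p_6=10·2252+815=23335,  q_6=10·105+38=1088
…
a_10=4:  p_10=4·265693+72257=1135029,  q_10=4·12388+3369=52921
a_11=2:  p_11=2·1135029+265693=2535751,  q_11=2·52921+12388=118230
fundamental: x₁=2535751, y₁=118230  (since 6430033134001 − 460·13978332900 = 1)
(2535751+118230√460)^2 = 12860066268001 + 599603681460√460
(2535751+118230√460)^3 = 65219851798297071751 + 3040891269731634690√460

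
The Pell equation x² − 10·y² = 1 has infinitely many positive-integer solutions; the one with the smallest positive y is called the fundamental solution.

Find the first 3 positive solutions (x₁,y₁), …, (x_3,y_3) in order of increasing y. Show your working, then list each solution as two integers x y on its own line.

19 6
721 228
27379 8658

[3; 6] for √10; ℓ=1 ⇒ convergent index 1
k=0  a_k=3  p_k/q_k = 3/1
k=1  a_k=6  p_k/q_k = 19/6
→ (19, 6).  Check: 19²=361, 10·6²=360, difference 1.
n=2: (19,6)∘(19,6) = (19·19+10·6·6, 19·6+6·19) = (721,228)
n=3: (721,228)∘(19,6) = (19·721+10·6·228, 19·228+6·721) = (27379,8658)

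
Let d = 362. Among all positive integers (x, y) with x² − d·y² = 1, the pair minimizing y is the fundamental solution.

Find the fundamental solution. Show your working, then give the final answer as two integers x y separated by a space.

723 38

√362 = [19; 38, …], period ℓ=1 (odd) → k=1
step 0: (19, 1)  from 19·(1,0) + (0,1)
step 1: (723, 38)  from 38·(19,1) + (1,0)
→ (723, 38).  Check: 723²=522729, 362·38²=522728, difference 1.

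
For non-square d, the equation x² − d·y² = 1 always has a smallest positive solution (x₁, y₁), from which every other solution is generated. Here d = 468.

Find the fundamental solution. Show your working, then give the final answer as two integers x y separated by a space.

649 30

d=468: √d = [21; 1,1,1,2,1,1,1,42] (ℓ=8, even), read p_7/q_7
a_0=21:  p_0=21·1+0=21,  q_0=21·0+1=1
a_1=1:  p_1=1·21+1=22,  q_1=1·1+0=1
a_2=1:  p_2=1·22+21=43,  q_2=1·1+1=2
a_3=1:  p_3=1·43+22=65,  q_3=1·2+1=3
a_4=2:  p_4=2·65+43=173,  q_4=2·3+2=8
…
a_6=1:  p_6=1·238+173=411,  q_6=1·11+8=19
a_7=1:  p_7=1·411+238=649,  q_7=1·19+11=30
(x₁, y₁) = (649, 30);  649² − 468·30² = 1 ✓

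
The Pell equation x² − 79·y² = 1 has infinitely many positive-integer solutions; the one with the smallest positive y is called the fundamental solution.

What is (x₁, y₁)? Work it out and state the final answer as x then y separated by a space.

√79 = [8; 1,7,1,16, …], period ℓ=4 (even) → k=3
a_0=8:  p_0=8·1+0=8,  q_0=8·0+1=1
…
a_2=7:  p_2=7·9+8=71,  q_2=7·1+1=8
a_3=1:  p_3=1·71+9=80,  q_3=1·8+1=9
(x₁, y₁) = (80, 9);  80² − 79·9² = 1 ✓

80 9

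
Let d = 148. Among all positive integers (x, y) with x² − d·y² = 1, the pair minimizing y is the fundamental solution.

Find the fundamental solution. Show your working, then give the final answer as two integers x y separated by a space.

[12; 6,24] for √148; ℓ=2 ⇒ convergent index 1
k=0  a_k=12  p_k/q_k = 12/1
k=1  a_k=6  p_k/q_k = 73/6
fundamental: x₁=73, y₁=6  (since 5329 − 148·36 = 1)

73 6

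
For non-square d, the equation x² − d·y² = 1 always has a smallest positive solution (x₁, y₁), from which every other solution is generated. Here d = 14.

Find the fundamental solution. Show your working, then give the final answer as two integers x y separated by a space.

d=14: √d = [3; 1,2,1,6] (ℓ=4, even), read p_3/q_3
k=0  a_k=3  p_k/q_k = 3/1
…
k=2  a_k=2  p_k/q_k = 11/3
k=3  a_k=1  p_k/q_k = 15/4
→ (15, 4).  Check: 15²=225, 14·4²=224, difference 1.

15 4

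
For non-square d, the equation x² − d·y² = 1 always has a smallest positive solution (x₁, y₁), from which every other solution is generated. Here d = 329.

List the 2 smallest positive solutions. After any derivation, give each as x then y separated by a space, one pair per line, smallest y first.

√329 → a₀=18, period (7,4,2,1,1,4,1,1,2,4,7,36); ℓ=12 even so k=11
k=0  a_k=18  p_k/q_k = 18/1
…
k=2  a_k=4  p_k/q_k = 526/29
k=3  a_k=2  p_k/q_k = 1179/65
k=4  a_k=1  p_k/q_k = 1705/94
k=5  a_k=1  p_k/q_k = 2884/159
k=6  a_k=4  p_k/q_k = 13241/730
…
k=8  a_k=1  p_k/q_k = 29366/1619
k=9  a_k=2  p_k/q_k = 74857/4127
k=10  a_k=4  p_k/q_k = 328794/18127
k=11  a_k=7  p_k/q_k = 2376415/131016
→ (2376415, 131016).  Check: 2376415²=5647348252225, 329·131016²=5647348252224, difference 1.
(2376415+131016√329)^2 = 11294696504449 + 622696775280√329

2376415 131016
11294696504449 622696775280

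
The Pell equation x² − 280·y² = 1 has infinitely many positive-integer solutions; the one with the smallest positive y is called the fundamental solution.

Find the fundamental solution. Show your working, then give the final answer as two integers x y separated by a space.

[16; 1,2,1,2,1,32] for √280; ℓ=6 ⇒ convergent index 5
k=0  a_k=16  p_k/q_k = 16/1
k=1  a_k=1  p_k/q_k = 17/1
k=2  a_k=2  p_k/q_k = 50/3
…
k=4  a_k=2  p_k/q_k = 184/11
k=5  a_k=1  p_k/q_k = 251/15
(x₁, y₁) = (251, 15);  251² − 280·15² = 1 ✓

251 15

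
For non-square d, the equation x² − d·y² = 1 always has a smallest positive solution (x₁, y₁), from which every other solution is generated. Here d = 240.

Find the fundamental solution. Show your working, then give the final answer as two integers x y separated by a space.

√240 → a₀=15, period (2,30); ℓ=2 even so k=1
k=0  a_k=15  p_k/q_k = 15/1
k=1  a_k=2  p_k/q_k = 31/2
→ (31, 2).  Check: 31²=961, 240·2²=960, difference 1.

31 2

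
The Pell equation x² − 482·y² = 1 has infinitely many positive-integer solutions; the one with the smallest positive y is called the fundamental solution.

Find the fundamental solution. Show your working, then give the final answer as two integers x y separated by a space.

√482 = [21; 1,20,1,42, …], period ℓ=4 (even) → k=3
i=0: a=21 ⇒ p=21, q=1
i=1: a=1 ⇒ p=22, q=1
i=2: a=20 ⇒ p=461, q=21
i=3: a=1 ⇒ p=483, q=22
fundamental: x₁=483, y₁=22  (since 233289 − 482·484 = 1)

483 22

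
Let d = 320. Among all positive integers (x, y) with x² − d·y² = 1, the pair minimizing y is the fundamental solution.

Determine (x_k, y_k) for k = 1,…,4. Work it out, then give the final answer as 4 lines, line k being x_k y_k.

161 9
51841 2898
16692641 933147
5374978561 300470436

√320 = [17; 1,7,1,34, …], period ℓ=4 (even) → k=3
i=0: a=17 ⇒ p=17, q=1
…
i=2: a=7 ⇒ p=143, q=8
i=3: a=1 ⇒ p=161, q=9
→ (161, 9).  Check: 161²=25921, 320·9²=25920, difference 1.
(x_2, y_2) = (161·161 + 320·9·9, 161·9 + 9·161) = (51841, 2898)
(x_3, y_3) = (161·51841 + 320·9·2898, 161·2898 + 9·51841) = (16692641, 933147)
(x_4, y_4) = (161·16692641 + 320·9·933147, 161·933147 + 9·16692641) = (5374978561, 300470436)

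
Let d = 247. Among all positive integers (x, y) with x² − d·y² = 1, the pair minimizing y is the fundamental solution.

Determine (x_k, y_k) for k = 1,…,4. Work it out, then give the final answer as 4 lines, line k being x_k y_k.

85292 5427
14549450527 925759368
2481903468612476 157919736025485
423373021275241155457 26938580249245573872

[15; 1,2,1,1,9,1,9,1,1,2,1,30] for √247; ℓ=12 ⇒ convergent index 11
i=0: a=15 ⇒ p=15, q=1
…
i=3: a=1 ⇒ p=63, q=4
i=4: a=1 ⇒ p=110, q=7
…
i=6: a=1 ⇒ p=1163, q=74
…
i=9: a=1 ⇒ p=24203, q=1540
i=10: a=2 ⇒ p=61089, q=3887
i=11: a=1 ⇒ p=85292, q=5427
→ (85292, 5427).  Check: 85292²=7274725264, 247·5427²=7274725263, difference 1.
k=2:  x_2 = 85292·85292+247·5427·5427 = 14549450527,  y_2 = 85292·5427+5427·85292 = 925759368
k=3:  x_3 = 85292·14549450527+247·5427·925759368 = 2481903468612476,  y_3 = 85292·925759368+5427·14549450527 = 157919736025485
k=4:  x_4 = 85292·2481903468612476+247·5427·157919736025485 = 423373021275241155457,  y_4 = 85292·157919736025485+5427·2481903468612476 = 26938580249245573872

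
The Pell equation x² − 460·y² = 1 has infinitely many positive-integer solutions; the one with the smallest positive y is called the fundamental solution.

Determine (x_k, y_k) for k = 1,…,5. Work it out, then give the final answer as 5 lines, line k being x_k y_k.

[21; 2,4,3,1,2,10,2,1,3,4,2,42] for √460; ℓ=12 ⇒ convergent index 11
k=0  a_k=21  p_k/q_k = 21/1
…
k=2  a_k=4  p_k/q_k = 193/9
…
k=4  a_k=1  p_k/q_k = 815/38
k=5  a_k=2  p_k/q_k = 2252/105
k=6  a_k=10  p_k/q_k = 23335/1088
…
k=10  a_k=4  p_k/q_k = 1135029/52921
k=11  a_k=2  p_k/q_k = 2535751/118230
(x₁, y₁) = (2535751, 118230);  2535751² − 460·118230² = 1 ✓
(x_2, y_2) = (2535751·2535751 + 460·118230·118230, 2535751·118230 + 118230·2535751) = (12860066268001, 599603681460)
(x_3, y_3) = (2535751·12860066268001 + 460·118230·599603681460, 2535751·599603681460 + 118230·12860066268001) = (65219851798297071751, 3040891269731634690)
(x_4, y_4) = (2535751·65219851798297071751 + 460·118230·3040891269731634690, 2535751·3040891269731634690 + 118230·65219851798297071751) = (330762608834754335913072001, 15421886156225925189922920)
(x_5, y_5) = (2535751·330762608834754335913072001 + 460·118230·15421886156225925189922920, 2535751·15421886156225925189922920 + 118230·330762608834754335913072001) = (1677463232230609064240018182143751, 78212126485069051161274736991150)

2535751 118230
12860066268001 599603681460
65219851798297071751 3040891269731634690
330762608834754335913072001 15421886156225925189922920
1677463232230609064240018182143751 78212126485069051161274736991150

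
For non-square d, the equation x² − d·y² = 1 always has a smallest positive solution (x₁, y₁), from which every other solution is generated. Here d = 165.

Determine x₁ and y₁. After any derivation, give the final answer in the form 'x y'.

1079 84

√165 → a₀=12, period (1,5,2,5,1,24); ℓ=6 even so k=5
a_0=12:  p_0=12·1+0=12,  q_0=12·0+1=1
…
a_3=2:  p_3=2·77+13=167,  q_3=2·6+1=13
a_4=5:  p_4=5·167+77=912,  q_4=5·13+6=71
a_5=1:  p_5=1·912+167=1079,  q_5=1·71+13=84
(x₁, y₁) = (1079, 84);  1079² − 165·84² = 1 ✓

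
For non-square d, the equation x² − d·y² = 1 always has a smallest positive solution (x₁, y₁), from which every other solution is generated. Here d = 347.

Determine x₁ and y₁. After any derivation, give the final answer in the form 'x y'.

√347 = [18; 1,1,1,2,4,…,1,1,36, …], period ℓ=14 (even) → k=13
step 0: (18, 1)  from 18·(1,0) + (0,1)
step 1: (19, 1)  from 1·(18,1) + (1,0)
step 2: (37, 2)  from 1·(19,1) + (18,1)
step 3: (56, 3)  from 1·(37,2) + (19,1)
…
step 5: (652, 35)  from 4·(149,8) + (56,3)
…
step 7: (14269, 766)  from 17·(801,43) + (652,35)
step 8: (15070, 809)  from 1·(14269,766) + (801,43)
…
step 10: (164168, 8813)  from 2·(74549,4002) + (15070,809)
step 11: (238717, 12815)  from 1·(164168,8813) + (74549,4002)
step 12: (402885, 21628)  from 1·(238717,12815) + (164168,8813)
step 13: (641602, 34443)  from 1·(402885,21628) + (238717,12815)
fundamental: x₁=641602, y₁=34443  (since 411653126404 − 347·1186320249 = 1)

641602 34443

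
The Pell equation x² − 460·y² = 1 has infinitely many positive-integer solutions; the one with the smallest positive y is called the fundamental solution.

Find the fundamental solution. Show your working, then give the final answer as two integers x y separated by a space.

2535751 118230

[21; 2,4,3,1,2,10,2,1,3,4,2,42] for √460; ℓ=12 ⇒ convergent index 11
i=0: a=21 ⇒ p=21, q=1
i=1: a=2 ⇒ p=43, q=2
i=2: a=4 ⇒ p=193, q=9
i=3: a=3 ⇒ p=622, q=29
i=4: a=1 ⇒ p=815, q=38
i=5: a=2 ⇒ p=2252, q=105
i=6: a=10 ⇒ p=23335, q=1088
i=7: a=2 ⇒ p=48922, q=2281
i=8: a=1 ⇒ p=72257, q=3369
i=9: a=3 ⇒ p=265693, q=12388
i=10: a=4 ⇒ p=1135029, q=52921
i=11: a=2 ⇒ p=2535751, q=118230
fundamental: x₁=2535751, y₁=118230  (since 6430033134001 − 460·13978332900 = 1)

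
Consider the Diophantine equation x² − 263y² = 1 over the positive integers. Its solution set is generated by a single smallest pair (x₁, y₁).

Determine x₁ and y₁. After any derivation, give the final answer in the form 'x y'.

[16; 4,1,1,1,1,15,1,1,1,1,4,32] for √263; ℓ=12 ⇒ convergent index 11
k=0  a_k=16  p_k/q_k = 16/1
…
k=5  a_k=1  p_k/q_k = 373/23
k=6  a_k=15  p_k/q_k = 5822/359
…
k=8  a_k=1  p_k/q_k = 12017/741
…
k=10  a_k=1  p_k/q_k = 30229/1864
k=11  a_k=4  p_k/q_k = 139128/8579
fundamental: x₁=139128, y₁=8579  (since 19356600384 − 263·73599241 = 1)

139128 8579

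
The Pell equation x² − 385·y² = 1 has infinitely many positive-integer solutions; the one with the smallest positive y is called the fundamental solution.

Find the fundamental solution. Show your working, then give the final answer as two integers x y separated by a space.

[19; 1,1,1,1,1,…,1,1,38] for √385; ℓ=16 ⇒ convergent index 15
k=0  a_k=19  p_k/q_k = 19/1
k=1  a_k=1  p_k/q_k = 20/1
…
k=4  a_k=1  p_k/q_k = 98/5
k=5  a_k=1  p_k/q_k = 157/8
k=6  a_k=3  p_k/q_k = 569/29
…
k=8  a_k=2  p_k/q_k = 2021/103
k=9  a_k=1  p_k/q_k = 2747/140
k=10  a_k=3  p_k/q_k = 10262/523
…
k=12  a_k=1  p_k/q_k = 23271/1186
k=13  a_k=1  p_k/q_k = 36280/1849
k=14  a_k=1  p_k/q_k = 59551/3035
k=15  a_k=1  p_k/q_k = 95831/4884
(x₁, y₁) = (95831, 4884);  95831² − 385·4884² = 1 ✓

95831 4884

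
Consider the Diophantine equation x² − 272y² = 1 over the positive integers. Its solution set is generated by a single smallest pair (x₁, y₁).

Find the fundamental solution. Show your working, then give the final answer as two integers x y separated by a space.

d=272: √d = [16; 2,32] (ℓ=2, even), read p_1/q_1
a_0=16:  p_0=16·1+0=16,  q_0=16·0+1=1
a_1=2:  p_1=2·16+1=33,  q_1=2·1+0=2
fundamental: x₁=33, y₁=2  (since 1089 − 272·4 = 1)

33 2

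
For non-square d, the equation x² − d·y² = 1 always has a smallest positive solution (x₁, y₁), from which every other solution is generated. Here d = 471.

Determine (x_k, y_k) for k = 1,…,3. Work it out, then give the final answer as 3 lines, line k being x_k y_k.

7838695 361188
122890278606049 5662485139320
1926598824915678693415 88772987898323613612

√471 = [21; 1,2,2,1,3,…,2,1,42, …], period ℓ=14 (even) → k=13
step 0: (21, 1)  from 21·(1,0) + (0,1)
step 1: (22, 1)  from 1·(21,1) + (1,0)
step 2: (65, 3)  from 2·(22,1) + (21,1)
…
step 4: (217, 10)  from 1·(152,7) + (65,3)
…
step 6: (3429, 158)  from 4·(803,37) + (217,10)
step 7: (48809, 2249)  from 14·(3429,158) + (803,37)
step 8: (198665, 9154)  from 4·(48809,2249) + (3429,158)
step 9: (644804, 29711)  from 3·(198665,9154) + (48809,2249)
…
step 11: (2331742, 107441)  from 2·(843469,38865) + (644804,29711)
step 12: (5506953, 253747)  from 2·(2331742,107441) + (843469,38865)
step 13: (7838695, 361188)  from 1·(5506953,253747) + (2331742,107441)
fundamental: x₁=7838695, y₁=361188  (since 61445139303025 − 471·130456771344 = 1)
(x_2, y_2) = (7838695·7838695 + 471·361188·361188, 7838695·361188 + 361188·7838695) = (122890278606049, 5662485139320)
(x_3, y_3) = (7838695·122890278606049 + 471·361188·5662485139320, 7838695·5662485139320 + 361188·122890278606049) = (1926598824915678693415, 88772987898323613612)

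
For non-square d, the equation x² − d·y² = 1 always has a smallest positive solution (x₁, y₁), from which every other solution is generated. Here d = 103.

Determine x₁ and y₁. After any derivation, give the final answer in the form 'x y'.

d=103: √d = [10; 6,1,2,1,1,9,1,1,2,1,6,20] (ℓ=12, even), read p_11/q_11
step 0: (10, 1)  from 10·(1,0) + (0,1)
step 1: (61, 6)  from 6·(10,1) + (1,0)
step 2: (71, 7)  from 1·(61,6) + (10,1)
…
step 6: (4567, 450)  from 9·(477,47) + (274,27)
…
step 9: (24266, 2391)  from 2·(9611,947) + (5044,497)
step 10: (33877, 3338)  from 1·(24266,2391) + (9611,947)
step 11: (227528, 22419)  from 6·(33877,3338) + (24266,2391)
→ (227528, 22419).  Check: 227528²=51768990784, 103·22419²=51768990783, difference 1.

227528 22419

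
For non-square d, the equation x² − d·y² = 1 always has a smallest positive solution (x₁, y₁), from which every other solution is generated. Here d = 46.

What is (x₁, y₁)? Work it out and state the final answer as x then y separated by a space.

√46 → a₀=6, period (1,3,1,1,2,6,2,1,1,3,1,12); ℓ=12 even so k=11
k=0  a_k=6  p_k/q_k = 6/1
…
k=3  a_k=1  p_k/q_k = 34/5
…
k=10  a_k=3  p_k/q_k = 19038/2807
k=11  a_k=1  p_k/q_k = 24335/3588
fundamental: x₁=24335, y₁=3588  (since 592192225 − 46·12873744 = 1)

24335 3588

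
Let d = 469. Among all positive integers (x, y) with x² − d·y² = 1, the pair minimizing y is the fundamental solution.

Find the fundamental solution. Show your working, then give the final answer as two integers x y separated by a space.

137215 6336

√469 → a₀=21, period (1,1,1,10,6,10,1,1,1,42); ℓ=10 even so k=9
a_0=21:  p_0=21·1+0=21,  q_0=21·0+1=1
…
a_7=1:  p_7=1·42923+4223=47146,  q_7=1·1982+195=2177
a_8=1:  p_8=1·47146+42923=90069,  q_8=1·2177+1982=4159
a_9=1:  p_9=1·90069+47146=137215,  q_9=1·4159+2177=6336
(x₁, y₁) = (137215, 6336);  137215² − 469·6336² = 1 ✓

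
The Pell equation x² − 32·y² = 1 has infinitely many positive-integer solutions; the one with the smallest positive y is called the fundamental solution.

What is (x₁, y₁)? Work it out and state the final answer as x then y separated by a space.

17 3

√32 → a₀=5, period (1,1,1,10); ℓ=4 even so k=3
a_0=5:  p_0=5·1+0=5,  q_0=5·0+1=1
a_1=1:  p_1=1·5+1=6,  q_1=1·1+0=1
a_2=1:  p_2=1·6+5=11,  q_2=1·1+1=2
a_3=1:  p_3=1·11+6=17,  q_3=1·2+1=3
fundamental: x₁=17, y₁=3  (since 289 − 32·9 = 1)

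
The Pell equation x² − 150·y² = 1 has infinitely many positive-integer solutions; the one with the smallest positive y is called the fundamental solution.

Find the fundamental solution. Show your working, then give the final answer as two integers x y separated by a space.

√150 → a₀=12, period (4,24); ℓ=2 even so k=1
step 0: (12, 1)  from 12·(1,0) + (0,1)
step 1: (49, 4)  from 4·(12,1) + (1,0)
(x₁, y₁) = (49, 4);  49² − 150·4² = 1 ✓

49 4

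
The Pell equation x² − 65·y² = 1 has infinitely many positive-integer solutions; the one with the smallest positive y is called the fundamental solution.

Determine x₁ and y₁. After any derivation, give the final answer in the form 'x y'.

129 16

√65 = [8; 16, …], period ℓ=1 (odd) → k=1
i=0: a=8 ⇒ p=8, q=1
i=1: a=16 ⇒ p=129, q=16
(x₁, y₁) = (129, 16);  129² − 65·16² = 1 ✓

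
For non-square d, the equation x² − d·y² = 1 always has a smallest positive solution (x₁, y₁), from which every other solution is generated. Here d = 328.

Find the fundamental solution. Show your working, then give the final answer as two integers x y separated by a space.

√328 = [18; 9,36, …], period ℓ=2 (even) → k=1
a_0=18:  p_0=18·1+0=18,  q_0=18·0+1=1
a_1=9:  p_1=9·18+1=163,  q_1=9·1+0=9
→ (163, 9).  Check: 163²=26569, 328·9²=26568, difference 1.

163 9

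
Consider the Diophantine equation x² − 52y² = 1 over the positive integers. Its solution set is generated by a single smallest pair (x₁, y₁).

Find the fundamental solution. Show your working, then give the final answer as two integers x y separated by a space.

[7; 4,1,2,1,4,14] for √52; ℓ=6 ⇒ convergent index 5
a_0=7:  p_0=7·1+0=7,  q_0=7·0+1=1
…
a_3=2:  p_3=2·36+29=101,  q_3=2·5+4=14
a_4=1:  p_4=1·101+36=137,  q_4=1·14+5=19
a_5=4:  p_5=4·137+101=649,  q_5=4·19+14=90
(x₁, y₁) = (649, 90);  649² − 52·90² = 1 ✓

649 90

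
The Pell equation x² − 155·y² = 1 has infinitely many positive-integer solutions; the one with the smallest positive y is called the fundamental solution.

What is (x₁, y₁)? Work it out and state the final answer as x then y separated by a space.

249 20

√155 → a₀=12, period (2,4,2,24); ℓ=4 even so k=3
a_0=12:  p_0=12·1+0=12,  q_0=12·0+1=1
a_1=2:  p_1=2·12+1=25,  q_1=2·1+0=2
a_2=4:  p_2=4·25+12=112,  q_2=4·2+1=9
a_3=2:  p_3=2·112+25=249,  q_3=2·9+2=20
→ (249, 20).  Check: 249²=62001, 155·20²=62000, difference 1.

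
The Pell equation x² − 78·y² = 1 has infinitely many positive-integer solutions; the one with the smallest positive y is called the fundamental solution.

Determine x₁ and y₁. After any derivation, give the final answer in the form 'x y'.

√78 → a₀=8, period (1,4,1,16); ℓ=4 even so k=3
step 0: (8, 1)  from 8·(1,0) + (0,1)
step 1: (9, 1)  from 1·(8,1) + (1,0)
step 2: (44, 5)  from 4·(9,1) + (8,1)
step 3: (53, 6)  from 1·(44,5) + (9,1)
fundamental: x₁=53, y₁=6  (since 2809 − 78·36 = 1)

53 6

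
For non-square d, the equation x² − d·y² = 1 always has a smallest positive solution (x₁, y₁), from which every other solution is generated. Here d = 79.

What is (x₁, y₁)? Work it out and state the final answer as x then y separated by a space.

[8; 1,7,1,16] for √79; ℓ=4 ⇒ convergent index 3
k=0  a_k=8  p_k/q_k = 8/1
…
k=2  a_k=7  p_k/q_k = 71/8
k=3  a_k=1  p_k/q_k = 80/9
(x₁, y₁) = (80, 9);  80² − 79·9² = 1 ✓

80 9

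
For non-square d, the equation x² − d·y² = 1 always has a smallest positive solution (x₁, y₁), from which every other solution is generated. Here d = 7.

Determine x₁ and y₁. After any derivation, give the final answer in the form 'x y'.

8 3

d=7: √d = [2; 1,1,1,4] (ℓ=4, even), read p_3/q_3
a_0=2:  p_0=2·1+0=2,  q_0=2·0+1=1
a_1=1:  p_1=1·2+1=3,  q_1=1·1+0=1
a_2=1:  p_2=1·3+2=5,  q_2=1·1+1=2
a_3=1:  p_3=1·5+3=8,  q_3=1·2+1=3
fundamental: x₁=8, y₁=3  (since 64 − 7·9 = 1)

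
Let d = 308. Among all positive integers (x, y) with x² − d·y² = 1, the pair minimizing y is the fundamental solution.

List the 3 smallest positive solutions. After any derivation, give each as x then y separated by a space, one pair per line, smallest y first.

d=308: √d = [17; 1,1,4,1,1,34] (ℓ=6, even), read p_5/q_5
step 0: (17, 1)  from 17·(1,0) + (0,1)
step 1: (18, 1)  from 1·(17,1) + (1,0)
…
step 4: (193, 11)  from 1·(158,9) + (35,2)
step 5: (351, 20)  from 1·(193,11) + (158,9)
→ (351, 20).  Check: 351²=123201, 308·20²=123200, difference 1.
k=2:  x_2 = 351·351+308·20·20 = 246401,  y_2 = 351·20+20·351 = 14040
k=3:  x_3 = 351·246401+308·20·14040 = 172973151,  y_3 = 351·14040+20·246401 = 9856060

351 20
246401 14040
172973151 9856060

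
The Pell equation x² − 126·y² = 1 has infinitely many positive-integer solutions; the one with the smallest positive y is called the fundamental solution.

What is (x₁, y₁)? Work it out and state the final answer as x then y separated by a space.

449 40

d=126: √d = [11; 4,2,4,22] (ℓ=4, even), read p_3/q_3
a_0=11:  p_0=11·1+0=11,  q_0=11·0+1=1
a_1=4:  p_1=4·11+1=45,  q_1=4·1+0=4
a_2=2:  p_2=2·45+11=101,  q_2=2·4+1=9
a_3=4:  p_3=4·101+45=449,  q_3=4·9+4=40
(x₁, y₁) = (449, 40);  449² − 126·40² = 1 ✓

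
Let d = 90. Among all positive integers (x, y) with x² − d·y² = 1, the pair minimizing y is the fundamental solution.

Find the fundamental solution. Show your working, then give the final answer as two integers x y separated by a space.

√90 = [9; 2,18, …], period ℓ=2 (even) → k=1
k=0  a_k=9  p_k/q_k = 9/1
k=1  a_k=2  p_k/q_k = 19/2
→ (19, 2).  Check: 19²=361, 90·2²=360, difference 1.

19 2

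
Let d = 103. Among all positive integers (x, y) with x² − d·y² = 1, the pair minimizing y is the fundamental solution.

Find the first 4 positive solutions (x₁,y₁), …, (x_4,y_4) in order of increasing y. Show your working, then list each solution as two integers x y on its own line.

227528 22419
103537981567 10201900464
47115579739725224 4642436017523565
21440227253936863550977 2112568364380001494176

d=103: √d = [10; 6,1,2,1,1,9,1,1,2,1,6,20] (ℓ=12, even), read p_11/q_11
i=0: a=10 ⇒ p=10, q=1
i=1: a=6 ⇒ p=61, q=6
i=2: a=1 ⇒ p=71, q=7
i=3: a=2 ⇒ p=203, q=20
i=4: a=1 ⇒ p=274, q=27
i=5: a=1 ⇒ p=477, q=47
…
i=7: a=1 ⇒ p=5044, q=497
i=8: a=1 ⇒ p=9611, q=947
i=9: a=2 ⇒ p=24266, q=2391
i=10: a=1 ⇒ p=33877, q=3338
i=11: a=6 ⇒ p=227528, q=22419
→ (227528, 22419).  Check: 227528²=51768990784, 103·22419²=51768990783, difference 1.
(x_2, y_2) = (227528·227528 + 103·22419·22419, 227528·22419 + 22419·227528) = (103537981567, 10201900464)
(x_3, y_3) = (227528·103537981567 + 103·22419·10201900464, 227528·10201900464 + 22419·103537981567) = (47115579739725224, 4642436017523565)
(x_4, y_4) = (227528·47115579739725224 + 103·22419·4642436017523565, 227528·4642436017523565 + 22419·47115579739725224) = (21440227253936863550977, 2112568364380001494176)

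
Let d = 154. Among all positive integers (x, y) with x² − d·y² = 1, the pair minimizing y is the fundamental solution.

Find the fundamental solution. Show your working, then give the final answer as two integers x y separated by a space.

d=154: √d = [12; 2,2,3,1,2,1,3,2,2,24] (ℓ=10, even), read p_9/q_9
a_0=12:  p_0=12·1+0=12,  q_0=12·0+1=1
…
a_6=1:  p_6=1·757+273=1030,  q_6=1·61+22=83
…
a_8=2:  p_8=2·3847+1030=8724,  q_8=2·310+83=703
a_9=2:  p_9=2·8724+3847=21295,  q_9=2·703+310=1716
fundamental: x₁=21295, y₁=1716  (since 453477025 − 154·2944656 = 1)

21295 1716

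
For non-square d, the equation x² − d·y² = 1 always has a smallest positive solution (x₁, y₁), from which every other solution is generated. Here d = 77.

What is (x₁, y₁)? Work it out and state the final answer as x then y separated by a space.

√77 → a₀=8, period (1,3,2,3,1,16); ℓ=6 even so k=5
k=0  a_k=8  p_k/q_k = 8/1
k=1  a_k=1  p_k/q_k = 9/1
k=2  a_k=3  p_k/q_k = 35/4
k=3  a_k=2  p_k/q_k = 79/9
k=4  a_k=3  p_k/q_k = 272/31
k=5  a_k=1  p_k/q_k = 351/40
fundamental: x₁=351, y₁=40  (since 123201 − 77·1600 = 1)

351 40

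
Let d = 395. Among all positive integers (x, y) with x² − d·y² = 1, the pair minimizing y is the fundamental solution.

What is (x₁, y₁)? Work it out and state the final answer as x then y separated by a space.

159 8

[19; 1,6,1,38] for √395; ℓ=4 ⇒ convergent index 3
k=0  a_k=19  p_k/q_k = 19/1
…
k=2  a_k=6  p_k/q_k = 139/7
k=3  a_k=1  p_k/q_k = 159/8
(x₁, y₁) = (159, 8);  159² − 395·8² = 1 ✓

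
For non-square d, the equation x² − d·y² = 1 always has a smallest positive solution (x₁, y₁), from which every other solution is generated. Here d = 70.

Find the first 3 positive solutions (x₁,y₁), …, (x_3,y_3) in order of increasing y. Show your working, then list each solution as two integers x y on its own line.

[8; 2,1,2,1,2,16] for √70; ℓ=6 ⇒ convergent index 5
a_0=8:  p_0=8·1+0=8,  q_0=8·0+1=1
…
a_3=2:  p_3=2·25+17=67,  q_3=2·3+2=8
a_4=1:  p_4=1·67+25=92,  q_4=1·8+3=11
a_5=2:  p_5=2·92+67=251,  q_5=2·11+8=30
→ (251, 30).  Check: 251²=63001, 70·30²=63000, difference 1.
(251+30√70)^2 = 126001 + 15060√70
(251+30√70)^3 = 63252251 + 7560090√70

251 30
126001 15060
63252251 7560090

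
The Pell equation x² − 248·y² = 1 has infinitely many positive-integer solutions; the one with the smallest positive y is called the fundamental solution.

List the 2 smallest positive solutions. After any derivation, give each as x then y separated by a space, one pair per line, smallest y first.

√248 = [15; 1,2,1,30, …], period ℓ=4 (even) → k=3
a_0=15:  p_0=15·1+0=15,  q_0=15·0+1=1
…
a_2=2:  p_2=2·16+15=47,  q_2=2·1+1=3
a_3=1:  p_3=1·47+16=63,  q_3=1·3+1=4
→ (63, 4).  Check: 63²=3969, 248·4²=3968, difference 1.
(63+4√248)^2 = 7937 + 504√248

63 4
7937 504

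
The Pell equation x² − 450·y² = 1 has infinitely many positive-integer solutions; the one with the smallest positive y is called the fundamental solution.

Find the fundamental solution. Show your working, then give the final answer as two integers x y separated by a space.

19601 924

d=450: √d = [21; 4,1,2,4,2,1,4,42] (ℓ=8, even), read p_7/q_7
a_0=21:  p_0=21·1+0=21,  q_0=21·0+1=1
…
a_2=1:  p_2=1·85+21=106,  q_2=1·4+1=5
…
a_5=2:  p_5=2·1294+297=2885,  q_5=2·61+14=136
a_6=1:  p_6=1·2885+1294=4179,  q_6=1·136+61=197
a_7=4:  p_7=4·4179+2885=19601,  q_7=4·197+136=924
(x₁, y₁) = (19601, 924);  19601² − 450·924² = 1 ✓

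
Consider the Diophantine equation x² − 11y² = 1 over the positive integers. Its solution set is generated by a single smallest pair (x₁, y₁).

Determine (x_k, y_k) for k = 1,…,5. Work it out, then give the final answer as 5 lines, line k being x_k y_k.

d=11: √d = [3; 3,6] (ℓ=2, even), read p_1/q_1
k=0  a_k=3  p_k/q_k = 3/1
k=1  a_k=3  p_k/q_k = 10/3
(x₁, y₁) = (10, 3);  10² − 11·3² = 1 ✓
(x_2, y_2) = (10·10 + 11·3·3, 10·3 + 3·10) = (199, 60)
(x_3, y_3) = (10·199 + 11·3·60, 10·60 + 3·199) = (3970, 1197)
(x_4, y_4) = (10·3970 + 11·3·1197, 10·1197 + 3·3970) = (79201, 23880)
(x_5, y_5) = (10·79201 + 11·3·23880, 10·23880 + 3·79201) = (1580050, 476403)

10 3
199 60
3970 1197
79201 23880
1580050 476403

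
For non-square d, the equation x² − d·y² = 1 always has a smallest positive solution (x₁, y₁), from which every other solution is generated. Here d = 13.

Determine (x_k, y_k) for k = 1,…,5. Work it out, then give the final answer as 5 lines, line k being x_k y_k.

649 180
842401 233640
1093435849 303264540
1419278889601 393637139280
1842222905266249 510940703520900

[3; 1,1,1,1,6] for √13; ℓ=5 ⇒ convergent index 9
k=0  a_k=3  p_k/q_k = 3/1
k=1  a_k=1  p_k/q_k = 4/1
…
k=3  a_k=1  p_k/q_k = 11/3
…
k=8  a_k=1  p_k/q_k = 393/109
k=9  a_k=1  p_k/q_k = 649/180
(x₁, y₁) = (649, 180);  649² − 13·180² = 1 ✓
(649+180√13)^2 = 842401 + 233640√13
(649+180√13)^3 = 1093435849 + 303264540√13
(649+180√13)^4 = 1419278889601 + 393637139280√13
(649+180√13)^5 = 1842222905266249 + 510940703520900√13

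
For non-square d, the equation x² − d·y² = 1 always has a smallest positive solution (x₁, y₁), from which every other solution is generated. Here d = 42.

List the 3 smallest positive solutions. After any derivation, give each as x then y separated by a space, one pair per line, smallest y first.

d=42: √d = [6; 2,12] (ℓ=2, even), read p_1/q_1
a_0=6:  p_0=6·1+0=6,  q_0=6·0+1=1
a_1=2:  p_1=2·6+1=13,  q_1=2·1+0=2
fundamental: x₁=13, y₁=2  (since 169 − 42·4 = 1)
k=2:  x_2 = 13·13+42·2·2 = 337,  y_2 = 13·2+2·13 = 52
k=3:  x_3 = 13·337+42·2·52 = 8749,  y_3 = 13·52+2·337 = 1350

13 2
337 52
8749 1350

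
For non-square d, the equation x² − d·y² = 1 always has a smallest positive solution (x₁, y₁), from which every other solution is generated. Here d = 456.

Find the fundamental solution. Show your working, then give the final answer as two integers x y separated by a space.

√456 → a₀=21, period (2,1,4,1,2,42); ℓ=6 even so k=5
step 0: (21, 1)  from 21·(1,0) + (0,1)
…
step 2: (64, 3)  from 1·(43,2) + (21,1)
step 3: (299, 14)  from 4·(64,3) + (43,2)
step 4: (363, 17)  from 1·(299,14) + (64,3)
step 5: (1025, 48)  from 2·(363,17) + (299,14)
fundamental: x₁=1025, y₁=48  (since 1050625 − 456·2304 = 1)

1025 48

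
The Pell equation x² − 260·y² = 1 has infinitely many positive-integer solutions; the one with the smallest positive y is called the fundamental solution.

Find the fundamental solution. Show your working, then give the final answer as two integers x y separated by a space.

129 8

√260 = [16; 8,32, …], period ℓ=2 (even) → k=1
a_0=16:  p_0=16·1+0=16,  q_0=16·0+1=1
a_1=8:  p_1=8·16+1=129,  q_1=8·1+0=8
→ (129, 8).  Check: 129²=16641, 260·8²=16640, difference 1.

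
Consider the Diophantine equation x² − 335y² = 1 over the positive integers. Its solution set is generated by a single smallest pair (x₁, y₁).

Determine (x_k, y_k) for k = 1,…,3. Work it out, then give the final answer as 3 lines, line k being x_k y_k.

604 33
729631 39864
881393644 48155679

√335 = [18; 3,3,3,36, …], period ℓ=4 (even) → k=3
a_0=18:  p_0=18·1+0=18,  q_0=18·0+1=1
…
a_2=3:  p_2=3·55+18=183,  q_2=3·3+1=10
a_3=3:  p_3=3·183+55=604,  q_3=3·10+3=33
(x₁, y₁) = (604, 33);  604² − 335·33² = 1 ✓
n=2: (604,33)∘(604,33) = (604·604+335·33·33, 604·33+33·604) = (729631,39864)
n=3: (729631,39864)∘(604,33) = (604·729631+335·33·39864, 604·39864+33·729631) = (881393644,48155679)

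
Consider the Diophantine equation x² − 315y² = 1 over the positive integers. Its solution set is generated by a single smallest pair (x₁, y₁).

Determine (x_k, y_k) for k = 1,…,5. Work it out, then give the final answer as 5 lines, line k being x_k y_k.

[17; 1,2,1,34] for √315; ℓ=4 ⇒ convergent index 3
i=0: a=17 ⇒ p=17, q=1
…
i=2: a=2 ⇒ p=53, q=3
i=3: a=1 ⇒ p=71, q=4
(x₁, y₁) = (71, 4);  71² − 315·4² = 1 ✓
k=2:  x_2 = 71·71+315·4·4 = 10081,  y_2 = 71·4+4·71 = 568
k=3:  x_3 = 71·10081+315·4·568 = 1431431,  y_3 = 71·568+4·10081 = 80652
k=4:  x_4 = 71·1431431+315·4·80652 = 203253121,  y_4 = 71·80652+4·1431431 = 11452016
k=5:  x_5 = 71·203253121+315·4·11452016 = 28860511751,  y_5 = 71·11452016+4·203253121 = 1626105620

71 4
10081 568
1431431 80652
203253121 11452016
28860511751 1626105620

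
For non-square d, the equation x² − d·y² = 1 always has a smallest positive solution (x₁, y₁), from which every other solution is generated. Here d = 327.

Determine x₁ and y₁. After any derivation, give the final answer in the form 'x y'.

[18; 12,36] for √327; ℓ=2 ⇒ convergent index 1
step 0: (18, 1)  from 18·(1,0) + (0,1)
step 1: (217, 12)  from 12·(18,1) + (1,0)
→ (217, 12).  Check: 217²=47089, 327·12²=47088, difference 1.

217 12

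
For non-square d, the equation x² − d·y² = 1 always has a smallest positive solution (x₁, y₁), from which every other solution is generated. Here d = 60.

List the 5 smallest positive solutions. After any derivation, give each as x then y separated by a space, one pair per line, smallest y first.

√60 = [7; 1,2,1,14, …], period ℓ=4 (even) → k=3
k=0  a_k=7  p_k/q_k = 7/1
k=1  a_k=1  p_k/q_k = 8/1
k=2  a_k=2  p_k/q_k = 23/3
k=3  a_k=1  p_k/q_k = 31/4
→ (31, 4).  Check: 31²=961, 60·4²=960, difference 1.
(31+4√60)^2 = 1921 + 248√60
(31+4√60)^3 = 119071 + 15372√60
(31+4√60)^4 = 7380481 + 952816√60
(31+4√60)^5 = 457470751 + 59059220√60

31 4
1921 248
119071 15372
7380481 952816
457470751 59059220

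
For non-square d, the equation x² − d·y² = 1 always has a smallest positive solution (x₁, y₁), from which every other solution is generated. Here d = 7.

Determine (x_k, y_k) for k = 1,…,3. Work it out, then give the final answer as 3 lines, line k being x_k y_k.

8 3
127 48
2024 765

[2; 1,1,1,4] for √7; ℓ=4 ⇒ convergent index 3
a_0=2:  p_0=2·1+0=2,  q_0=2·0+1=1
a_1=1:  p_1=1·2+1=3,  q_1=1·1+0=1
a_2=1:  p_2=1·3+2=5,  q_2=1·1+1=2
a_3=1:  p_3=1·5+3=8,  q_3=1·2+1=3
→ (8, 3).  Check: 8²=64, 7·3²=63, difference 1.
k=2:  x_2 = 8·8+7·3·3 = 127,  y_2 = 8·3+3·8 = 48
k=3:  x_3 = 8·127+7·3·48 = 2024,  y_3 = 8·48+3·127 = 765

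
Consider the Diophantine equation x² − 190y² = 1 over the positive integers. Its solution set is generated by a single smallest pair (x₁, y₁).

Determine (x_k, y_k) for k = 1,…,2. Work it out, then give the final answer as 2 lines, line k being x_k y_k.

52021 3774
5412368881 392654508

√190 = [13; 1,3,1,1,1,…,3,1,26, …], period ℓ=14 (even) → k=13
k=0  a_k=13  p_k/q_k = 13/1
…
k=4  a_k=1  p_k/q_k = 124/9
k=5  a_k=1  p_k/q_k = 193/14
k=6  a_k=2  p_k/q_k = 510/37
k=7  a_k=2  p_k/q_k = 1213/88
…
k=9  a_k=1  p_k/q_k = 4149/301
…
k=12  a_k=3  p_k/q_k = 40787/2959
k=13  a_k=1  p_k/q_k = 52021/3774
fundamental: x₁=52021, y₁=3774  (since 2706184441 − 190·14243076 = 1)
n=2: (52021,3774)∘(52021,3774) = (52021·52021+190·3774·3774, 52021·3774+3774·52021) = (5412368881,392654508)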